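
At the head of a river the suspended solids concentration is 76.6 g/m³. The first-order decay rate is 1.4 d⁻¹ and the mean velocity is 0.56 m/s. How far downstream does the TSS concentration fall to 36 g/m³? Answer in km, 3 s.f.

26.1 km

From C = C₀·e^(−kt), t = ln(C₀/C)/k = ln(76.6/36)/1.4 = 0.7551/1.4 = 0.5393 d.
Distance = v·t = 0.56 m/s × 4.66e+04 s = 2.61e+04 m = 26.1 km.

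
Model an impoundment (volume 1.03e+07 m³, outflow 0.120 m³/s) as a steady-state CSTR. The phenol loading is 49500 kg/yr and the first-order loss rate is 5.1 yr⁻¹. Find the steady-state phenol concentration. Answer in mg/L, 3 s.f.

Outflow Q = 0.120 m³/s × 3.156e+07 s/yr = 3.787e+06 m³/yr.
Steady-state CSTR mass balance: W = Q·C + k·V·C, so C = W/(Q + kV).
Q + kV = 3.787e+06 + 5.1·1.03e+07 = 5.632e+07 m³/yr.
C = 49500/5.632e+07 = 0.000879 kg/m³ = 0.879 mg/L.

0.879 mg/L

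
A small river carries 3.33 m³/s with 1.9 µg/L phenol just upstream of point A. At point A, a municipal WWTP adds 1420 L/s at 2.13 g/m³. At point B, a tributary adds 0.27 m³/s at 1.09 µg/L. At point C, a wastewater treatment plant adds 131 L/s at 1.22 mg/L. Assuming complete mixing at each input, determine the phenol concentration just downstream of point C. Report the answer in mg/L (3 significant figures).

0.619 mg/L

1.9 µg/L = 0.0019 mg/L.
1420 L/s = 1.42 m³/s.
After input A: C = (3.33·0.0019 + 1.42·2.13) / 4.75 = 0.6381 mg/L.
1.09 µg/L = 0.00109 mg/L.
After input B: C = (4.75·0.6381 + 0.27·0.00109) / 5.02 = 0.6038 mg/L.
131 L/s = 0.131 m³/s.
After input C: C = (5.02·0.6038 + 0.131·1.22) / 5.151 = 0.6195 mg/L.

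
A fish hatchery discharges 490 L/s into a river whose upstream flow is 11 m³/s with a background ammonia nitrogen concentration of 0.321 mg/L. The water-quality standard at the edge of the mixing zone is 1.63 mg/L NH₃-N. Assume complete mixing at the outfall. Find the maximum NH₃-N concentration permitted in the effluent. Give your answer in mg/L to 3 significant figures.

31.0 mg/L

490 L/s = 0.49 m³/s.
Mass balance: 1.63·11.49 = 0.49·Cₑ + 11·0.321.
Cₑ = (18.73 − 3.531) / 0.49 = 31.02 mg/L.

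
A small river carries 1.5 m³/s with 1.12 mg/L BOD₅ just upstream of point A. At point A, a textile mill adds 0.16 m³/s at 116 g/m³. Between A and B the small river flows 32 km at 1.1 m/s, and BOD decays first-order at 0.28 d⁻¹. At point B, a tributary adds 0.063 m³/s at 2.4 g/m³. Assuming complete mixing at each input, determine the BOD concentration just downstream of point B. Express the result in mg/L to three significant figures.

After input A: C = (1.5·1.12 + 0.16·116) / 1.66 = 12.19 mg/L.
Over the 32 km reach to input B (t = 2.909e+04 s = 0.3367 d), decay gives C = 12.19·exp(−0.28·0.3367) = 11.1 mg/L.
After input B: C = (1.66·11.1 + 0.063·2.4) / 1.723 = 10.78 mg/L.

10.8 mg/L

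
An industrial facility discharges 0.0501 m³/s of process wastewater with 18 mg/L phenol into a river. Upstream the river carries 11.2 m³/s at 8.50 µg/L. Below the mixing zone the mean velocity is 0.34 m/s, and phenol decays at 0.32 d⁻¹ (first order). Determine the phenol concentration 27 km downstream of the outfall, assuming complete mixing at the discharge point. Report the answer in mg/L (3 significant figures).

8.50 µg/L = 0.0085 mg/L.
After complete mixing, C₀ = (0.0501·18 + 11.2·0.0085) / 11.25 = 0.08862 mg/L.
Travel time t = 2.7e+04 m / 0.34 m/s = 7.941e+04 s = 0.9191 d.
C = 0.08862·exp(−0.32·0.9191) = 0.08862·0.7452 = 0.06604 mg/L.

0.0660 mg/L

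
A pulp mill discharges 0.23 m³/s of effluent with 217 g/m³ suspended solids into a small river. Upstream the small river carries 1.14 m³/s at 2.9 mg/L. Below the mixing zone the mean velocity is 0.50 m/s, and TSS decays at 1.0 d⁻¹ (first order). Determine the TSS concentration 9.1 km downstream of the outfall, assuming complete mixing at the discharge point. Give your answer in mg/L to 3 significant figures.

After complete mixing, C₀ = (0.23·217 + 1.14·2.9) / 1.37 = 38.84 mg/L.
Travel time t = 9100 m / 0.50 m/s = 1.82e+04 s = 0.2106 d.
C = 38.84·exp(−1.0·0.2106) = 38.84·0.8101 = 31.47 mg/L.

31.5 mg/L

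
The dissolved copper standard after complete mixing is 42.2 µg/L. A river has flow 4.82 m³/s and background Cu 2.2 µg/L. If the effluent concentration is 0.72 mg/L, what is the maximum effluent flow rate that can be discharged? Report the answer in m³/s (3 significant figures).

0.284 m³/s

2.2 µg/L = 0.0022 mg/L.
42.2 µg/L = 0.0422 mg/L.
Mass balance at complete mixing: C_std·(Q_w + Q_r) = Q_w·C_e + Q_r·C_b.
Rearranging, Q_w = Q_r·(C_std − C_b)/(C_e − C_std) = 4.82·(0.0422 − 0.0022) / (0.72 − 0.0422) = 0.2844 m³/s.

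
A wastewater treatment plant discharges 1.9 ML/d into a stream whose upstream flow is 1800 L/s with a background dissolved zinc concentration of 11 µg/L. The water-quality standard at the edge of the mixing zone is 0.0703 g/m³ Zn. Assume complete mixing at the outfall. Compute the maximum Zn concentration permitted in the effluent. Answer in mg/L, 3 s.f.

4.92 mg/L

1.9 ML/d = 0.02199 m³/s.
1800 L/s = 1.8 m³/s.
11 µg/L = 0.011 mg/L.
Mass balance: 0.0703·1.822 = 0.02199·Cₑ + 1.8·0.011.
Cₑ = (0.1281 − 0.0198) / 0.02199 = 4.924 mg/L.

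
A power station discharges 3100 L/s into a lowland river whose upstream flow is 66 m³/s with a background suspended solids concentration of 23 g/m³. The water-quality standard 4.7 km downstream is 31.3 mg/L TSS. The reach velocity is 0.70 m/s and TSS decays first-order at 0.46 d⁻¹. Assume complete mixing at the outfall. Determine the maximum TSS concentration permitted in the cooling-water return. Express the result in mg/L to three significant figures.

3100 L/s = 3.1 m³/s.
Travel time to the compliance point: t = 4700/0.70 = 6714 s = 0.07771 d; decay factor exp(−0.46·0.07771) = 0.9649.
So the concentration just after mixing may be at most 31.3/0.9649 = 32.44 mg/L.
Mass balance: 32.44·69.1 = 3.1·Cₑ + 66·23.
Cₑ = (2242 − 1518) / 3.1 = 233.4 mg/L.

233 mg/L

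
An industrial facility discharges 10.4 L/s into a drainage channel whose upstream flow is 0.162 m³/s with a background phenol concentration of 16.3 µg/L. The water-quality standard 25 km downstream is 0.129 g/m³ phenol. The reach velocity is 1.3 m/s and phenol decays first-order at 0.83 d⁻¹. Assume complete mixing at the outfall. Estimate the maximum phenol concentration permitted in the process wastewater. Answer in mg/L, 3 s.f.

10.4 L/s = 0.0104 m³/s.
16.3 µg/L = 0.0163 mg/L.
Travel time to the compliance point: t = 2.5e+04/1.3 = 1.923e+04 s = 0.2226 d; decay factor exp(−0.83·0.2226) = 0.8313.
So the concentration just after mixing may be at most 0.129/0.8313 = 0.1552 mg/L.
Mass balance: 0.1552·0.1724 = 0.0104·Cₑ + 0.162·0.0163.
Cₑ = (0.02675 − 0.002641) / 0.0104 = 2.318 mg/L.

2.32 mg/L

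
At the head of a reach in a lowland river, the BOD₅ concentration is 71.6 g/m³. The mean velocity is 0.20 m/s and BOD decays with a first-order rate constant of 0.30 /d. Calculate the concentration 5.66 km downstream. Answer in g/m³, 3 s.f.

Travel time t = 5.66 km / 0.20 m/s = 5660/0.20 = 2.83e+04 s = 0.3275 d.
First-order decay: C = 71.6·exp(−0.30·0.3275) = 71.6·0.9064 = 64.9 g/m³.

64.9 g/m³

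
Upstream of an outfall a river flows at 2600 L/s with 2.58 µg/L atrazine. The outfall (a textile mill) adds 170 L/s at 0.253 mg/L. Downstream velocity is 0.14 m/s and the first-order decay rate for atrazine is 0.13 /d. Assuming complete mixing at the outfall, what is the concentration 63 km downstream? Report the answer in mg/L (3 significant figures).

170 L/s = 0.17 m³/s.
2600 L/s = 2.6 m³/s.
2.58 µg/L = 0.00258 mg/L.
After complete mixing, C₀ = (0.17·0.253 + 2.6·0.00258) / 2.77 = 0.01795 mg/L.
Travel time t = 6.3e+04 m / 0.14 m/s = 4.5e+05 s = 5.208 d.
C = 0.01795·exp(−0.13·5.208) = 0.01795·0.5081 = 0.00912 mg/L.

0.00912 mg/L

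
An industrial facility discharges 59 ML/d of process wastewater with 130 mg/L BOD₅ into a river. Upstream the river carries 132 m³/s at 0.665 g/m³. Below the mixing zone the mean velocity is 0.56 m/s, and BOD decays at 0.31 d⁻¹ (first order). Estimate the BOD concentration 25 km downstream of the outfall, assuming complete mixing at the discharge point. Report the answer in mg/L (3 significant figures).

59 ML/d = 0.6829 m³/s.
After complete mixing, C₀ = (0.6829·130 + 132·0.665) / 132.7 = 1.331 mg/L.
Travel time t = 2.5e+04 m / 0.56 m/s = 4.464e+04 s = 0.5167 d.
C = 1.331·exp(−0.31·0.5167) = 1.331·0.852 = 1.134 mg/L.

1.13 mg/L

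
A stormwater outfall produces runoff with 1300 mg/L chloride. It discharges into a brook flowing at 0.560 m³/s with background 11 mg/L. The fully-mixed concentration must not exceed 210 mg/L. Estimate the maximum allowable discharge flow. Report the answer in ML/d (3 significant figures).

Mass balance at complete mixing: C_std·(Q_w + Q_r) = Q_w·C_e + Q_r·C_b.
Rearranging, Q_w = Q_r·(C_std − C_b)/(C_e − C_std) = 0.560·(210 − 11) / (1300 − 210) = 0.1022 m³/s.
= 8.833 ML/d.

8.83 ML/d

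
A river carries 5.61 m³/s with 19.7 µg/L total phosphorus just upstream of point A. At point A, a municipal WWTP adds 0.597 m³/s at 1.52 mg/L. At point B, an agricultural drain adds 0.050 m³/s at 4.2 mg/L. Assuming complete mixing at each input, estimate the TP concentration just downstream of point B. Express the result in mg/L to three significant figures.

19.7 µg/L = 0.0197 mg/L.
After input A: C = (5.61·0.0197 + 0.597·1.52) / 6.207 = 0.164 mg/L.
After input B: C = (6.207·0.164 + 0.05·4.2) / 6.257 = 0.1963 mg/L.

0.196 mg/L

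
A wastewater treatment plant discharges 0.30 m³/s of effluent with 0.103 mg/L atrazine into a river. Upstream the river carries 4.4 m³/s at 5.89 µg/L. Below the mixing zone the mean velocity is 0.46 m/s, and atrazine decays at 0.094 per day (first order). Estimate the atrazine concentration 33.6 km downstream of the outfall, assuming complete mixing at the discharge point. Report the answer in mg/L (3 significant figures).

5.89 µg/L = 0.00589 mg/L.
After complete mixing, C₀ = (0.3·0.103 + 4.4·0.00589) / 4.7 = 0.01209 mg/L.
Travel time t = 3.36e+04 m / 0.46 m/s = 7.304e+04 s = 0.8454 d.
C = 0.01209·exp(−0.094·0.8454) = 0.01209·0.9236 = 0.01117 mg/L.

0.0112 mg/L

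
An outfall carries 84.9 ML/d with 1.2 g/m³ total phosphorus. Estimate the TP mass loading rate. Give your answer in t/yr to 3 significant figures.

84.9 ML/d = 0.9826 m³/s.
Mass flux = Q·C = 0.9826 m³/s × 1.2 g/m³ = 1.179 g/s.
= 1.179 g/s × 31.56 = 37.21 t/yr.

37.2 t/yr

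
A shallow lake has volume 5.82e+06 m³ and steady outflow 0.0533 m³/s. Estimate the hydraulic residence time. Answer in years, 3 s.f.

3.46 yr

Q = 0.0533 m³/s × 3.156e+07 s/yr = 1.682e+06 m³/yr.
Hydraulic residence time τ = V/Q = 5.82e+06/1.682e+06 = 3.46 yr.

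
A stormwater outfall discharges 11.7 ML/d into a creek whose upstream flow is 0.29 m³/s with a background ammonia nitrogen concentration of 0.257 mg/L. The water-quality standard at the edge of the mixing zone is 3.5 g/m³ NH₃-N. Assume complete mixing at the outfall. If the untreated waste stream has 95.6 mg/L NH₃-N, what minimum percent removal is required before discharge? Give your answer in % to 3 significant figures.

89.1 %

11.7 ML/d = 0.1354 m³/s.
Mass balance: 3.5·0.4254 = 0.1354·Cₑ + 0.29·0.257.
Cₑ = (1.489 − 0.07453) / 0.1354 = 10.45 mg/L.
Required removal = 1 − 10.45/95.6 = 89.07 %.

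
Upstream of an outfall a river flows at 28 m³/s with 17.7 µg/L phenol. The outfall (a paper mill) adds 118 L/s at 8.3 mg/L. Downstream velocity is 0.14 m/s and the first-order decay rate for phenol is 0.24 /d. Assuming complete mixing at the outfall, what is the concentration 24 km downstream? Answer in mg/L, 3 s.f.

118 L/s = 0.118 m³/s.
17.7 µg/L = 0.0177 mg/L.
After complete mixing, C₀ = (0.118·8.3 + 28·0.0177) / 28.12 = 0.05246 mg/L.
Travel time t = 2.4e+04 m / 0.14 m/s = 1.714e+05 s = 1.984 d.
C = 0.05246·exp(−0.24·1.984) = 0.05246·0.6211 = 0.03258 mg/L.

0.0326 mg/L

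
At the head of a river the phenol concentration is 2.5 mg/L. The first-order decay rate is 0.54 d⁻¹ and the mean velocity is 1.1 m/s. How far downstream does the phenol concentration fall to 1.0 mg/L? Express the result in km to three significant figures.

From C = C₀·e^(−kt), t = ln(C₀/C)/k = ln(2.5/1.0)/0.54 = 0.9163/0.54 = 1.697 d.
Distance = v·t = 1.1 m/s × 1.466e+05 s = 1.613e+05 m = 161.3 km.

161 km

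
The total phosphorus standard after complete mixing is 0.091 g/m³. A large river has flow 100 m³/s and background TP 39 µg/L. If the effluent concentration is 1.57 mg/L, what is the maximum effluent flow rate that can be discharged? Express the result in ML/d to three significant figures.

39 µg/L = 0.039 mg/L.
Mass balance at complete mixing: C_std·(Q_w + Q_r) = Q_w·C_e + Q_r·C_b.
Rearranging, Q_w = Q_r·(C_std − C_b)/(C_e − C_std) = 100·(0.091 − 0.039) / (1.57 − 0.091) = 3.516 m³/s.
= 303.8 ML/d.

304 ML/d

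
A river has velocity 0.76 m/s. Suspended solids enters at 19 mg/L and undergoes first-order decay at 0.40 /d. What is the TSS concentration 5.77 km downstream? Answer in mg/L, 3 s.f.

Travel time t = 5.77 km / 0.76 m/s = 5770/0.76 = 7592 s = 0.08787 d.
First-order decay: C = 19·exp(−0.40·0.08787) = 19·0.9655 = 18.34 mg/L.

18.3 mg/L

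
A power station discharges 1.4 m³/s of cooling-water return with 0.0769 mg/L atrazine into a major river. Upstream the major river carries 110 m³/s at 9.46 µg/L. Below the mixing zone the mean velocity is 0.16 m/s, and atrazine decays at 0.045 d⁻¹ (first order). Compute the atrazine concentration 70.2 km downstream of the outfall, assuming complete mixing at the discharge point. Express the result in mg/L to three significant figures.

9.46 µg/L = 0.00946 mg/L.
After complete mixing, C₀ = (1.4·0.0769 + 110·0.00946) / 111.4 = 0.01031 mg/L.
Travel time t = 7.02e+04 m / 0.16 m/s = 4.388e+05 s = 5.078 d.
C = 0.01031·exp(−0.045·5.078) = 0.01031·0.7957 = 0.008202 mg/L.

0.00820 mg/L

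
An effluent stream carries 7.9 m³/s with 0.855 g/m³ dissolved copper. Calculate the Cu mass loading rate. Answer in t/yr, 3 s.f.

Mass flux = Q·C = 7.9 m³/s × 0.855 g/m³ = 6.755 g/s.
= 6.755 g/s × 31.56 = 213.2 t/yr.

213 t/yr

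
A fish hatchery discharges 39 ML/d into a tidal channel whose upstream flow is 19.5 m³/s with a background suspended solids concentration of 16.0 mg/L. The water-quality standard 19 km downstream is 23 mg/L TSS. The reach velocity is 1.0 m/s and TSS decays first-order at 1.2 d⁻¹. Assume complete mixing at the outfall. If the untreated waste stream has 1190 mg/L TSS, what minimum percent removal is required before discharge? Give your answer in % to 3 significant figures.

46.9 %

39 ML/d = 0.4514 m³/s.
Travel time to the compliance point: t = 1.9e+04/1.0 = 1.9e+04 s = 0.2199 d; decay factor exp(−1.2·0.2199) = 0.7681.
So the concentration just after mixing may be at most 23/0.7681 = 29.95 mg/L.
Mass balance: 29.95·19.95 = 0.4514·Cₑ + 19.5·16.
Cₑ = (597.5 − 312) / 0.4514 = 632.4 mg/L.
Required removal = 1 − 632.4/1190 = 46.86 %.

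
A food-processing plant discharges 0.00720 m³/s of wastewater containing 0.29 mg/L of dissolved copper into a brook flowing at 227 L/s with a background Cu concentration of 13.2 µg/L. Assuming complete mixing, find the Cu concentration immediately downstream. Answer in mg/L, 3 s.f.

0.0217 mg/L

227 L/s = 0.227 m³/s.
13.2 µg/L = 0.0132 mg/L.
By mass balance at complete mixing, C = (0.0072·0.29 + 0.227·0.0132) / (0.0072 + 0.227) = 0.005084/0.2342 = 0.02171 mg/L.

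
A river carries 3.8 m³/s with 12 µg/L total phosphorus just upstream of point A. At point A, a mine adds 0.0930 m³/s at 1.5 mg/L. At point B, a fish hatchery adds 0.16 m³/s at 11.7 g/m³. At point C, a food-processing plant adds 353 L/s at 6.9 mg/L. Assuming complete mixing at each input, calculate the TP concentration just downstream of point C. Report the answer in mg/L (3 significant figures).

1.02 mg/L

12 µg/L = 0.012 mg/L.
After input A: C = (3.8·0.012 + 0.093·1.5) / 3.893 = 0.04755 mg/L.
After input B: C = (3.893·0.04755 + 0.16·11.7) / 4.053 = 0.5075 mg/L.
353 L/s = 0.353 m³/s.
After input C: C = (4.053·0.5075 + 0.353·6.9) / 4.406 = 1.02 mg/L.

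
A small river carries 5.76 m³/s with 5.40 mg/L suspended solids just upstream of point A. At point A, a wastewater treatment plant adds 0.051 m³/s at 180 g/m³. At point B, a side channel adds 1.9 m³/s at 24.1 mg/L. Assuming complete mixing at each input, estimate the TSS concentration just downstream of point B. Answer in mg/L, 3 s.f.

11.2 mg/L

After input A: C = (5.76·5.4 + 0.051·180) / 5.811 = 6.932 mg/L.
After input B: C = (5.811·6.932 + 1.9·24.1) / 7.711 = 11.16 mg/L.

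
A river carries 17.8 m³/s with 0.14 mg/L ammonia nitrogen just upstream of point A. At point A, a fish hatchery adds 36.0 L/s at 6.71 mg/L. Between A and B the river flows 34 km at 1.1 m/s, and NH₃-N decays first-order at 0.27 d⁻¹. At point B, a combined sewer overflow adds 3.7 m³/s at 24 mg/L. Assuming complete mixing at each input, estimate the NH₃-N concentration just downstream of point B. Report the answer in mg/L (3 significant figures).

36.0 L/s = 0.036 m³/s.
After input A: C = (17.8·0.14 + 0.036·6.71) / 17.84 = 0.1533 mg/L.
Over the 34 km reach to input B (t = 3.091e+04 s = 0.3577 d), decay gives C = 0.1533·exp(−0.27·0.3577) = 0.1391 mg/L.
After input B: C = (17.84·0.1391 + 3.7·24) / 21.54 = 4.239 mg/L.

4.24 mg/L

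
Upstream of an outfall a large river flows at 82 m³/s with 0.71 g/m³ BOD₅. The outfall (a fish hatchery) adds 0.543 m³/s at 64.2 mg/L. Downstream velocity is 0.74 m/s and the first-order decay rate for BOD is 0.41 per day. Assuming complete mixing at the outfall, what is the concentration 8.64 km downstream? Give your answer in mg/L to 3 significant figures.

After complete mixing, C₀ = (0.543·64.2 + 82·0.71) / 82.54 = 1.128 mg/L.
Travel time t = 8640 m / 0.74 m/s = 1.168e+04 s = 0.1351 d.
C = 1.128·exp(−0.41·0.1351) = 1.128·0.9461 = 1.067 mg/L.

1.07 mg/L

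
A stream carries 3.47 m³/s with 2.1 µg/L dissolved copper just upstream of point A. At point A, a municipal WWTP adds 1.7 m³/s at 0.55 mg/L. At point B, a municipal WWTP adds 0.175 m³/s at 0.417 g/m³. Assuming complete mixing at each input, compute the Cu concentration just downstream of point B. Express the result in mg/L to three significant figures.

2.1 µg/L = 0.0021 mg/L.
After input A: C = (3.47·0.0021 + 1.7·0.55) / 5.17 = 0.1823 mg/L.
After input B: C = (5.17·0.1823 + 0.175·0.417) / 5.345 = 0.1899 mg/L.

0.190 mg/L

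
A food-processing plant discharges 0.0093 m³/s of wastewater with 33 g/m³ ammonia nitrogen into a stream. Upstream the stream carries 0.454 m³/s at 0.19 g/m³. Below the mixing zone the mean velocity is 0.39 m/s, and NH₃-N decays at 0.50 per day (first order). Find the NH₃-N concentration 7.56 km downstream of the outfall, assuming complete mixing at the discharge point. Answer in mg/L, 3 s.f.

0.759 mg/L

After complete mixing, C₀ = (0.0093·33 + 0.454·0.19) / 0.4633 = 0.8486 mg/L.
Travel time t = 7560 m / 0.39 m/s = 1.938e+04 s = 0.2244 d.
C = 0.8486·exp(−0.50·0.2244) = 0.8486·0.8939 = 0.7586 mg/L.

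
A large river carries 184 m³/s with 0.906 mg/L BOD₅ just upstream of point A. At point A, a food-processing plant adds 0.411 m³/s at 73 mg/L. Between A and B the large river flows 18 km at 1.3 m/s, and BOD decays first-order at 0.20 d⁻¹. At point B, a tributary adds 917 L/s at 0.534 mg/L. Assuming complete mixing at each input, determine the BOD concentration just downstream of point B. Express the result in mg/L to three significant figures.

After input A: C = (184·0.906 + 0.411·73) / 184.4 = 1.067 mg/L.
Over the 18 km reach to input B (t = 1.385e+04 s = 0.1603 d), decay gives C = 1.067·exp(−0.20·0.1603) = 1.033 mg/L.
917 L/s = 0.917 m³/s.
After input B: C = (184.4·1.033 + 0.917·0.534) / 185.3 = 1.031 mg/L.

1.03 mg/L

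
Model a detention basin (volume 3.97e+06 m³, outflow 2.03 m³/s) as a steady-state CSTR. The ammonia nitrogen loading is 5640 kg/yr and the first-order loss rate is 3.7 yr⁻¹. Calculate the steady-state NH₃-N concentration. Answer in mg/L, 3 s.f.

Outflow Q = 2.03 m³/s × 3.156e+07 s/yr = 6.406e+07 m³/yr.
Steady-state CSTR mass balance: W = Q·C + k·V·C, so C = W/(Q + kV).
Q + kV = 6.406e+07 + 3.7·3.97e+06 = 7.875e+07 m³/yr.
C = 5640/7.875e+07 = 7.162e-05 kg/m³ = 0.07162 mg/L.

0.0716 mg/L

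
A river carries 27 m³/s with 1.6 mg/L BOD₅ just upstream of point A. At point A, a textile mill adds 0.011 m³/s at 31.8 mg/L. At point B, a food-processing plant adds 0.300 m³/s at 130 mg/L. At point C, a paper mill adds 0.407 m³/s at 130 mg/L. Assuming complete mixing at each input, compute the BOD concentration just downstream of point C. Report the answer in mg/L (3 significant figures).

After input A: C = (27·1.6 + 0.011·31.8) / 27.01 = 1.612 mg/L.
After input B: C = (27.01·1.612 + 0.3·130) / 27.31 = 3.023 mg/L.
After input C: C = (27.31·3.023 + 0.407·130) / 27.72 = 4.887 mg/L.

4.89 mg/L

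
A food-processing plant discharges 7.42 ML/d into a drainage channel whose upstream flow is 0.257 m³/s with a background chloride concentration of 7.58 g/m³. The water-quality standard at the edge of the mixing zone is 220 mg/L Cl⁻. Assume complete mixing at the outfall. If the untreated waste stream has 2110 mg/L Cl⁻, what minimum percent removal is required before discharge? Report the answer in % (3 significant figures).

7.42 ML/d = 0.08588 m³/s.
Mass balance: 220·0.3429 = 0.08588·Cₑ + 0.257·7.58.
Cₑ = (75.43 − 1.948) / 0.08588 = 855.7 mg/L.
Required removal = 1 − 855.7/2110 = 59.45 %.

59.4 %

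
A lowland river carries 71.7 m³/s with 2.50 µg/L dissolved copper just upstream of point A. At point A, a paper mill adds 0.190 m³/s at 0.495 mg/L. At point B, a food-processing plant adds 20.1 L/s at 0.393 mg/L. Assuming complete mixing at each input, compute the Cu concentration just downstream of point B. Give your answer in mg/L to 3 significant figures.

0.00391 mg/L

2.50 µg/L = 0.0025 mg/L.
After input A: C = (71.7·0.0025 + 0.19·0.495) / 71.89 = 0.003802 mg/L.
20.1 L/s = 0.0201 m³/s.
After input B: C = (71.89·0.003802 + 0.0201·0.393) / 71.91 = 0.00391 mg/L.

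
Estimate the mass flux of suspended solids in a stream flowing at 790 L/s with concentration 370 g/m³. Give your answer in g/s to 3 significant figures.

790 L/s = 0.79 m³/s.
Mass flux = Q·C = 0.79 m³/s × 370 g/m³ = 292.3 g/s.

292 g/s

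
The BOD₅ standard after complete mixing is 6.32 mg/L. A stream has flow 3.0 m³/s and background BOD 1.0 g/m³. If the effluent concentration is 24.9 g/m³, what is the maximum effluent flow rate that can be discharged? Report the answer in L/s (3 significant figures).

859 L/s

Mass balance at complete mixing: C_std·(Q_w + Q_r) = Q_w·C_e + Q_r·C_b.
Rearranging, Q_w = Q_r·(C_std − C_b)/(C_e − C_std) = 3.0·(6.32 − 1) / (24.9 − 6.32) = 0.859 m³/s.
= 859 L/s.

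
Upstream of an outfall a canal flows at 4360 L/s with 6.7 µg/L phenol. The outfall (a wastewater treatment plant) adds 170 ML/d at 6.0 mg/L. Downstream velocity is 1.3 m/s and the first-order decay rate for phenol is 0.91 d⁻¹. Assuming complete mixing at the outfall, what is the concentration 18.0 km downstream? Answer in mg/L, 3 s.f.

1.62 mg/L

170 ML/d = 1.968 m³/s.
4360 L/s = 4.36 m³/s.
6.7 µg/L = 0.0067 mg/L.
After complete mixing, C₀ = (1.968·6 + 4.36·0.0067) / 6.328 = 1.87 mg/L.
Travel time t = 1.8e+04 m / 1.3 m/s = 1.385e+04 s = 0.1603 d.
C = 1.87·exp(−0.91·0.1603) = 1.87·0.8643 = 1.617 mg/L.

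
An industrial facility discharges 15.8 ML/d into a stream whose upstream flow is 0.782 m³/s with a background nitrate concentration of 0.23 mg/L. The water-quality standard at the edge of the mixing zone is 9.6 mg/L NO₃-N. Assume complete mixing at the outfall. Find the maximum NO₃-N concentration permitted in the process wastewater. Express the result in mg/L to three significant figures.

49.7 mg/L

15.8 ML/d = 0.1829 m³/s.
Mass balance: 9.6·0.9649 = 0.1829·Cₑ + 0.782·0.23.
Cₑ = (9.263 − 0.1799) / 0.1829 = 49.67 mg/L.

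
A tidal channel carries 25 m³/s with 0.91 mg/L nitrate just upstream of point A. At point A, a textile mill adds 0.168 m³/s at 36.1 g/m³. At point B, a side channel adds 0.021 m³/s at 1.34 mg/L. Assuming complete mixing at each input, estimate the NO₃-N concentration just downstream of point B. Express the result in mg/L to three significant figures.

1.15 mg/L

After input A: C = (25·0.91 + 0.168·36.1) / 25.17 = 1.145 mg/L.
After input B: C = (25.17·1.145 + 0.021·1.34) / 25.19 = 1.145 mg/L.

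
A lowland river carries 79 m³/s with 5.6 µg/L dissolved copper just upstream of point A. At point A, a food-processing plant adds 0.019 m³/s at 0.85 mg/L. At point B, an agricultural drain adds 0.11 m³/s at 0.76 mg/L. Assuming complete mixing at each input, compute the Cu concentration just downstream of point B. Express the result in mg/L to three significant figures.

5.6 µg/L = 0.0056 mg/L.
After input A: C = (79·0.0056 + 0.019·0.85) / 79.02 = 0.005803 mg/L.
After input B: C = (79.02·0.005803 + 0.11·0.76) / 79.13 = 0.006851 mg/L.

0.00685 mg/L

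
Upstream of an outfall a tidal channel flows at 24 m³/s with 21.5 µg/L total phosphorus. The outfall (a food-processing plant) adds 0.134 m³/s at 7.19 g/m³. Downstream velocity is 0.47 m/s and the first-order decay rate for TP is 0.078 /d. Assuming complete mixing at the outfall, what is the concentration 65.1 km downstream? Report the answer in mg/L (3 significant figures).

0.0541 mg/L

21.5 µg/L = 0.0215 mg/L.
After complete mixing, C₀ = (0.134·7.19 + 24·0.0215) / 24.13 = 0.0613 mg/L.
Travel time t = 6.51e+04 m / 0.47 m/s = 1.385e+05 s = 1.603 d.
C = 0.0613·exp(−0.078·1.603) = 0.0613·0.8825 = 0.0541 mg/L.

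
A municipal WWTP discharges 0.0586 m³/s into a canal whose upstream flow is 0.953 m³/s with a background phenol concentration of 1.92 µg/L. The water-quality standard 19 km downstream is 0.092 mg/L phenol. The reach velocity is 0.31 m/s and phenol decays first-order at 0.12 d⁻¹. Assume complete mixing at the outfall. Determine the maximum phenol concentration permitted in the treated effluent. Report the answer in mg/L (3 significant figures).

1.92 µg/L = 0.00192 mg/L.
Travel time to the compliance point: t = 1.9e+04/0.31 = 6.129e+04 s = 0.7094 d; decay factor exp(−0.12·0.7094) = 0.9184.
So the concentration just after mixing may be at most 0.092/0.9184 = 0.1002 mg/L.
Mass balance: 0.1002·1.012 = 0.0586·Cₑ + 0.953·0.00192.
Cₑ = (0.1013 − 0.00183) / 0.0586 = 1.698 mg/L.

1.70 mg/L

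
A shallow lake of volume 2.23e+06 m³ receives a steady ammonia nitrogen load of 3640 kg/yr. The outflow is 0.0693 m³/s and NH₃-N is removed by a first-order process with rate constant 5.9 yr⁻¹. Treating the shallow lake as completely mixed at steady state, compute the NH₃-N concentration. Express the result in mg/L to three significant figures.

0.237 mg/L

Outflow Q = 0.0693 m³/s × 3.156e+07 s/yr = 2.187e+06 m³/yr.
Steady-state CSTR mass balance: W = Q·C + k·V·C, so C = W/(Q + kV).
Q + kV = 2.187e+06 + 5.9·2.23e+06 = 1.534e+07 m³/yr.
C = 3640/1.534e+07 = 0.0002372 kg/m³ = 0.2372 mg/L.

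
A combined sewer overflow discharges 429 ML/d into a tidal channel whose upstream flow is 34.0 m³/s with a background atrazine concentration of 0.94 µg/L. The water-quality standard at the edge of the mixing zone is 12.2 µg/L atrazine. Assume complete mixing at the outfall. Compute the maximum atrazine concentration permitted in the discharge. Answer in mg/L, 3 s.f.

429 ML/d = 4.965 m³/s.
0.94 µg/L = 0.00094 mg/L.
12.2 µg/L = 0.0122 mg/L.
Mass balance: 0.0122·38.97 = 4.965·Cₑ + 34·0.00094.
Cₑ = (0.4754 − 0.03196) / 4.965 = 0.0893 mg/L.

0.0893 mg/L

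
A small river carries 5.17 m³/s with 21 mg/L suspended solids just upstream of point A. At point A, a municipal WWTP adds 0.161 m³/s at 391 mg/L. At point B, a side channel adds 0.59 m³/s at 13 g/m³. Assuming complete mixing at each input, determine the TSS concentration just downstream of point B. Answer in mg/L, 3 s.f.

After input A: C = (5.17·21 + 0.161·391) / 5.331 = 32.17 mg/L.
After input B: C = (5.331·32.17 + 0.59·13) / 5.921 = 30.26 mg/L.

30.3 mg/L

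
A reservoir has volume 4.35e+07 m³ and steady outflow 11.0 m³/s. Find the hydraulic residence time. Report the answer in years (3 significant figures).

Q = 11.0 m³/s × 3.156e+07 s/yr = 3.471e+08 m³/yr.
Hydraulic residence time τ = V/Q = 4.35e+07/3.471e+08 = 0.1253 yr.

0.125 yr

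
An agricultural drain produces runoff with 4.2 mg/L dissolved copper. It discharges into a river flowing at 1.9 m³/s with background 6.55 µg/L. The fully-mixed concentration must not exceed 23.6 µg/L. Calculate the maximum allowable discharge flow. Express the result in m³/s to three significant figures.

0.00776 m³/s

6.55 µg/L = 0.00655 mg/L.
23.6 µg/L = 0.0236 mg/L.
Mass balance at complete mixing: C_std·(Q_w + Q_r) = Q_w·C_e + Q_r·C_b.
Rearranging, Q_w = Q_r·(C_std − C_b)/(C_e − C_std) = 1.9·(0.0236 − 0.00655) / (4.2 − 0.0236) = 0.007757 m³/s.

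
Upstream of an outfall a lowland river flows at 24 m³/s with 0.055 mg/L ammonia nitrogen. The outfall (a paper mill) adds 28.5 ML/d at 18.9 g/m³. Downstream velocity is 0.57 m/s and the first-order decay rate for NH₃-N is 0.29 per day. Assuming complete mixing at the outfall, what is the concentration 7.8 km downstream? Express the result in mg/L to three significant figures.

28.5 ML/d = 0.3299 m³/s.
After complete mixing, C₀ = (0.3299·18.9 + 24·0.055) / 24.33 = 0.3105 mg/L.
Travel time t = 7800 m / 0.57 m/s = 1.368e+04 s = 0.1584 d.
C = 0.3105·exp(−0.29·0.1584) = 0.3105·0.9551 = 0.2966 mg/L.

0.297 mg/L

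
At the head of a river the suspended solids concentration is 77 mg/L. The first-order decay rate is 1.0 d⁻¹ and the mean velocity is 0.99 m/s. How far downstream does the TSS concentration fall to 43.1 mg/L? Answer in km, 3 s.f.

49.6 km

From C = C₀·e^(−kt), t = ln(C₀/C)/k = ln(77/43.1)/1.0 = 0.5803/1.0 = 0.5803 d.
Distance = v·t = 0.99 m/s × 5.014e+04 s = 4.964e+04 m = 49.64 km.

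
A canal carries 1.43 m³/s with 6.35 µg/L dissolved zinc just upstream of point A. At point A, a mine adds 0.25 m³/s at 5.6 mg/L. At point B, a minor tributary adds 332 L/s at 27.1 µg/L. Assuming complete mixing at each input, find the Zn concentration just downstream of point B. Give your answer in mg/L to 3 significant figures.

6.35 µg/L = 0.00635 mg/L.
After input A: C = (1.43·0.00635 + 0.25·5.6) / 1.68 = 0.8387 mg/L.
332 L/s = 0.332 m³/s.
27.1 µg/L = 0.0271 mg/L.
After input B: C = (1.68·0.8387 + 0.332·0.0271) / 2.012 = 0.7048 mg/L.

0.705 mg/L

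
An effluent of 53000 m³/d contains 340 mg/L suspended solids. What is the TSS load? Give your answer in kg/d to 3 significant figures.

53000 m³/d = 0.6134 m³/s.
Mass flux = Q·C = 0.6134 m³/s × 340 g/m³ = 208.6 g/s.
= 208.6 g/s × 86.4 = 1.802e+04 kg/d.

18000 kg/d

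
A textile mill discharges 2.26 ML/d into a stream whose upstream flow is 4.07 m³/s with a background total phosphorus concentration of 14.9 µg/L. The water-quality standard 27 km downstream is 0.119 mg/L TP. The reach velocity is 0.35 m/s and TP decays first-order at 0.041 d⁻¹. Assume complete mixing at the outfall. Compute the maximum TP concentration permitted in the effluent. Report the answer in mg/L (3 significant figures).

2.26 ML/d = 0.02616 m³/s.
14.9 µg/L = 0.0149 mg/L.
Travel time to the compliance point: t = 2.7e+04/0.35 = 7.714e+04 s = 0.8929 d; decay factor exp(−0.041·0.8929) = 0.9641.
So the concentration just after mixing may be at most 0.119/0.9641 = 0.1234 mg/L.
Mass balance: 0.1234·4.096 = 0.02616·Cₑ + 4.07·0.0149.
Cₑ = (0.5056 − 0.06064) / 0.02616 = 17.01 mg/L.

17.0 mg/L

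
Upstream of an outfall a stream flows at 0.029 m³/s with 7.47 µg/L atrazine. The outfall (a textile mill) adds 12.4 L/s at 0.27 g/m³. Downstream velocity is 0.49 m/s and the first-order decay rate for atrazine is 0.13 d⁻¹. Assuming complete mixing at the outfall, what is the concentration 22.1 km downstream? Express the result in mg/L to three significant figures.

0.0805 mg/L

12.4 L/s = 0.0124 m³/s.
7.47 µg/L = 0.00747 mg/L.
After complete mixing, C₀ = (0.0124·0.27 + 0.029·0.00747) / 0.0414 = 0.0861 mg/L.
Travel time t = 2.21e+04 m / 0.49 m/s = 4.51e+04 s = 0.522 d.
C = 0.0861·exp(−0.13·0.522) = 0.0861·0.9344 = 0.08045 mg/L.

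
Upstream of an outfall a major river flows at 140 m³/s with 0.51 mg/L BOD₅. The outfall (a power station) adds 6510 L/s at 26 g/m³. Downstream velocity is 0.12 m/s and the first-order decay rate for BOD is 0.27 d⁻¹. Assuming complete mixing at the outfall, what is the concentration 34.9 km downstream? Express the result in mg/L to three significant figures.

0.662 mg/L

6510 L/s = 6.51 m³/s.
After complete mixing, C₀ = (6.51·26 + 140·0.51) / 146.5 = 1.643 mg/L.
Travel time t = 3.49e+04 m / 0.12 m/s = 2.908e+05 s = 3.366 d.
C = 1.643·exp(−0.27·3.366) = 1.643·0.403 = 0.662 mg/L.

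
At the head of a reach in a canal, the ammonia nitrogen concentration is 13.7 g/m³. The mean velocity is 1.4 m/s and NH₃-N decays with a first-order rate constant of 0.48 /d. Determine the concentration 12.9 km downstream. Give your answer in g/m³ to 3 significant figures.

13.0 g/m³

Travel time t = 12.9 km / 1.4 m/s = 1.29e+04/1.4 = 9214 s = 0.1066 d.
First-order decay: C = 13.7·exp(−0.48·0.1066) = 13.7·0.9501 = 13.02 g/m³.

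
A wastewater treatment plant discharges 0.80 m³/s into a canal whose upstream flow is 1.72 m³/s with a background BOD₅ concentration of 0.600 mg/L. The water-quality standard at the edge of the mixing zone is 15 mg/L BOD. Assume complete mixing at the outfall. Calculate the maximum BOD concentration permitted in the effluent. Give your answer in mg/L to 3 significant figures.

46.0 mg/L

Mass balance: 15·2.52 = 0.8·Cₑ + 1.72·0.6.
Cₑ = (37.8 − 1.032) / 0.8 = 45.96 mg/L.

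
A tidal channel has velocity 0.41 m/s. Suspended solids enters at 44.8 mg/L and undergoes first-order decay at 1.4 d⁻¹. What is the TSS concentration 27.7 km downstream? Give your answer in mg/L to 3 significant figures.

15.0 mg/L

Travel time t = 27.7 km / 0.41 m/s = 2.77e+04/0.41 = 6.756e+04 s = 0.782 d.
First-order decay: C = 44.8·exp(−1.4·0.782) = 44.8·0.3346 = 14.99 mg/L.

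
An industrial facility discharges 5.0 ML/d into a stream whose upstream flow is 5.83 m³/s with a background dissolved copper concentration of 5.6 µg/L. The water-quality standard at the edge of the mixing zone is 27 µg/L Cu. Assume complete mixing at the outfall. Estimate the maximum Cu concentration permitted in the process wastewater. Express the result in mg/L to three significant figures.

2.18 mg/L

5.0 ML/d = 0.05787 m³/s.
5.6 µg/L = 0.0056 mg/L.
27 µg/L = 0.027 mg/L.
Mass balance: 0.027·5.888 = 0.05787·Cₑ + 5.83·0.0056.
Cₑ = (0.159 − 0.03265) / 0.05787 = 2.183 mg/L.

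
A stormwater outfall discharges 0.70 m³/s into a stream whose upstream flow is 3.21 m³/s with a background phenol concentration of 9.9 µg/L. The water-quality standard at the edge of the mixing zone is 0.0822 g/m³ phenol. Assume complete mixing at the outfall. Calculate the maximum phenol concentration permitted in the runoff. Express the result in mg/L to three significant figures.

9.9 µg/L = 0.0099 mg/L.
Mass balance: 0.0822·3.91 = 0.7·Cₑ + 3.21·0.0099.
Cₑ = (0.3214 − 0.03178) / 0.7 = 0.4137 mg/L.

0.414 mg/L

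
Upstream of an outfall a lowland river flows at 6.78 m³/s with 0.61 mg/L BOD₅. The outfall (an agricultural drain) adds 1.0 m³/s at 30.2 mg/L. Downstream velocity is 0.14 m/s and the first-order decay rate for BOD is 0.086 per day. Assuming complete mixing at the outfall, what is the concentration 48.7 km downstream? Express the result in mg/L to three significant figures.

After complete mixing, C₀ = (1·30.2 + 6.78·0.61) / 7.78 = 4.413 mg/L.
Travel time t = 4.87e+04 m / 0.14 m/s = 3.479e+05 s = 4.026 d.
C = 4.413·exp(−0.086·4.026) = 4.413·0.7073 = 3.122 mg/L.

3.12 mg/L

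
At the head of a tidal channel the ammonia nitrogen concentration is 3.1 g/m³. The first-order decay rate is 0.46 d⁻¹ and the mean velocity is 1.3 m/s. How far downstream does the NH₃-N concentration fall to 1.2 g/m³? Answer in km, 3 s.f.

232 km

From C = C₀·e^(−kt), t = ln(C₀/C)/k = ln(3.1/1.2)/0.46 = 0.9491/0.46 = 2.063 d.
Distance = v·t = 1.3 m/s × 1.783e+05 s = 2.317e+05 m = 231.7 km.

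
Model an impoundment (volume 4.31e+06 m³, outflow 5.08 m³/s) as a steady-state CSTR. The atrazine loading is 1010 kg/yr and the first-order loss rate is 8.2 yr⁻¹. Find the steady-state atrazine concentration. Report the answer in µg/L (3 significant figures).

Outflow Q = 5.08 m³/s × 3.156e+07 s/yr = 1.603e+08 m³/yr.
Steady-state CSTR mass balance: W = Q·C + k·V·C, so C = W/(Q + kV).
Q + kV = 1.603e+08 + 8.2·4.31e+06 = 1.957e+08 m³/yr.
C = 1010/1.957e+08 = 5.162e-06 kg/m³ = 0.005162 mg/L = 5.162 µg/L.

5.16 µg/L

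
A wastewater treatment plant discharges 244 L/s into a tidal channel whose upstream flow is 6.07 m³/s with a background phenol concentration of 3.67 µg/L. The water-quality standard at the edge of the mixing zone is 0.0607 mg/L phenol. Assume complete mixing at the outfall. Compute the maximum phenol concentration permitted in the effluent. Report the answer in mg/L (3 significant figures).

1.48 mg/L

244 L/s = 0.244 m³/s.
3.67 µg/L = 0.00367 mg/L.
Mass balance: 0.0607·6.314 = 0.244·Cₑ + 6.07·0.00367.
Cₑ = (0.3833 − 0.02228) / 0.244 = 1.479 mg/L.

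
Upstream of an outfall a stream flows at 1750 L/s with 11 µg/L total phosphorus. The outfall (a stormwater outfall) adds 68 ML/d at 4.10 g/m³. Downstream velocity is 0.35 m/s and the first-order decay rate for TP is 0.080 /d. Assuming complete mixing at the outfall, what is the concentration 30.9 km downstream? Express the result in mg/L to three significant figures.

1.18 mg/L

68 ML/d = 0.787 m³/s.
1750 L/s = 1.75 m³/s.
11 µg/L = 0.011 mg/L.
After complete mixing, C₀ = (0.787·4.1 + 1.75·0.011) / 2.537 = 1.279 mg/L.
Travel time t = 3.09e+04 m / 0.35 m/s = 8.829e+04 s = 1.022 d.
C = 1.279·exp(−0.080·1.022) = 1.279·0.9215 = 1.179 mg/L.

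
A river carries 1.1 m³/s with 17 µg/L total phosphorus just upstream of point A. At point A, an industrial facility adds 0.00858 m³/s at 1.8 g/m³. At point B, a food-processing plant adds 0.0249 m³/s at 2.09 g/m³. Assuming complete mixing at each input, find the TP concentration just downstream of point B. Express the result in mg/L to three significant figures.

0.0760 mg/L

17 µg/L = 0.017 mg/L.
After input A: C = (1.1·0.017 + 0.00858·1.8) / 1.109 = 0.0308 mg/L.
After input B: C = (1.109·0.0308 + 0.0249·2.09) / 1.133 = 0.07604 mg/L.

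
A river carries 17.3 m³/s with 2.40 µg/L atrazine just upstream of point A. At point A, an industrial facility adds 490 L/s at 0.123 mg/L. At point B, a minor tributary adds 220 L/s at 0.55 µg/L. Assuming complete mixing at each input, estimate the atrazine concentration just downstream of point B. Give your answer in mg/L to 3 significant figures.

0.00566 mg/L

2.40 µg/L = 0.0024 mg/L.
490 L/s = 0.49 m³/s.
After input A: C = (17.3·0.0024 + 0.49·0.123) / 17.79 = 0.005722 mg/L.
220 L/s = 0.22 m³/s.
0.55 µg/L = 0.00055 mg/L.
After input B: C = (17.79·0.005722 + 0.22·0.00055) / 18.01 = 0.005659 mg/L.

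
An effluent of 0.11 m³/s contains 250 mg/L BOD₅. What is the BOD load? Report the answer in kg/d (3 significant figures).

Mass flux = Q·C = 0.11 m³/s × 250 g/m³ = 27.5 g/s.
= 27.5 g/s × 86.4 = 2376 kg/d.

2380 kg/d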